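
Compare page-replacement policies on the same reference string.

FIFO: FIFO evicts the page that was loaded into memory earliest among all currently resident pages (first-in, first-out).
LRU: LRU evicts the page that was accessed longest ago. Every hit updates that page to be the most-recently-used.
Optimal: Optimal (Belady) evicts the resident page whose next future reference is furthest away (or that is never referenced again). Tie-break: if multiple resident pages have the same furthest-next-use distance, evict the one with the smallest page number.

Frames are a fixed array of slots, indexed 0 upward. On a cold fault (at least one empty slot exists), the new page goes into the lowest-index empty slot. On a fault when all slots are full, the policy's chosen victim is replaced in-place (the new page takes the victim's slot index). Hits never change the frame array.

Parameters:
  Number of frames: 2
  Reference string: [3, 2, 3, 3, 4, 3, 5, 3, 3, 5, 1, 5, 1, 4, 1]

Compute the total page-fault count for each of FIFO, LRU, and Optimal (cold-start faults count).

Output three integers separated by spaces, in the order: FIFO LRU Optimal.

--- FIFO ---
  step 0: ref 3 -> FAULT, frames=[3,-] (faults so far: 1)
  step 1: ref 2 -> FAULT, frames=[3,2] (faults so far: 2)
  step 2: ref 3 -> HIT, frames=[3,2] (faults so far: 2)
  step 3: ref 3 -> HIT, frames=[3,2] (faults so far: 2)
  step 4: ref 4 -> FAULT, evict 3, frames=[4,2] (faults so far: 3)
  step 5: ref 3 -> FAULT, evict 2, frames=[4,3] (faults so far: 4)
  step 6: ref 5 -> FAULT, evict 4, frames=[5,3] (faults so far: 5)
  step 7: ref 3 -> HIT, frames=[5,3] (faults so far: 5)
  step 8: ref 3 -> HIT, frames=[5,3] (faults so far: 5)
  step 9: ref 5 -> HIT, frames=[5,3] (faults so far: 5)
  step 10: ref 1 -> FAULT, evict 3, frames=[5,1] (faults so far: 6)
  step 11: ref 5 -> HIT, frames=[5,1] (faults so far: 6)
  step 12: ref 1 -> HIT, frames=[5,1] (faults so far: 6)
  step 13: ref 4 -> FAULT, evict 5, frames=[4,1] (faults so far: 7)
  step 14: ref 1 -> HIT, frames=[4,1] (faults so far: 7)
  FIFO total faults: 7
--- LRU ---
  step 0: ref 3 -> FAULT, frames=[3,-] (faults so far: 1)
  step 1: ref 2 -> FAULT, frames=[3,2] (faults so far: 2)
  step 2: ref 3 -> HIT, frames=[3,2] (faults so far: 2)
  step 3: ref 3 -> HIT, frames=[3,2] (faults so far: 2)
  step 4: ref 4 -> FAULT, evict 2, frames=[3,4] (faults so far: 3)
  step 5: ref 3 -> HIT, frames=[3,4] (faults so far: 3)
  step 6: ref 5 -> FAULT, evict 4, frames=[3,5] (faults so far: 4)
  step 7: ref 3 -> HIT, frames=[3,5] (faults so far: 4)
  step 8: ref 3 -> HIT, frames=[3,5] (faults so far: 4)
  step 9: ref 5 -> HIT, frames=[3,5] (faults so far: 4)
  step 10: ref 1 -> FAULT, evict 3, frames=[1,5] (faults so far: 5)
  step 11: ref 5 -> HIT, frames=[1,5] (faults so far: 5)
  step 12: ref 1 -> HIT, frames=[1,5] (faults so far: 5)
  step 13: ref 4 -> FAULT, evict 5, frames=[1,4] (faults so far: 6)
  step 14: ref 1 -> HIT, frames=[1,4] (faults so far: 6)
  LRU total faults: 6
--- Optimal ---
  step 0: ref 3 -> FAULT, frames=[3,-] (faults so far: 1)
  step 1: ref 2 -> FAULT, frames=[3,2] (faults so far: 2)
  step 2: ref 3 -> HIT, frames=[3,2] (faults so far: 2)
  step 3: ref 3 -> HIT, frames=[3,2] (faults so far: 2)
  step 4: ref 4 -> FAULT, evict 2, frames=[3,4] (faults so far: 3)
  step 5: ref 3 -> HIT, frames=[3,4] (faults so far: 3)
  step 6: ref 5 -> FAULT, evict 4, frames=[3,5] (faults so far: 4)
  step 7: ref 3 -> HIT, frames=[3,5] (faults so far: 4)
  step 8: ref 3 -> HIT, frames=[3,5] (faults so far: 4)
  step 9: ref 5 -> HIT, frames=[3,5] (faults so far: 4)
  step 10: ref 1 -> FAULT, evict 3, frames=[1,5] (faults so far: 5)
  step 11: ref 5 -> HIT, frames=[1,5] (faults so far: 5)
  step 12: ref 1 -> HIT, frames=[1,5] (faults so far: 5)
  step 13: ref 4 -> FAULT, evict 5, frames=[1,4] (faults so far: 6)
  step 14: ref 1 -> HIT, frames=[1,4] (faults so far: 6)
  Optimal total faults: 6

Answer: 7 6 6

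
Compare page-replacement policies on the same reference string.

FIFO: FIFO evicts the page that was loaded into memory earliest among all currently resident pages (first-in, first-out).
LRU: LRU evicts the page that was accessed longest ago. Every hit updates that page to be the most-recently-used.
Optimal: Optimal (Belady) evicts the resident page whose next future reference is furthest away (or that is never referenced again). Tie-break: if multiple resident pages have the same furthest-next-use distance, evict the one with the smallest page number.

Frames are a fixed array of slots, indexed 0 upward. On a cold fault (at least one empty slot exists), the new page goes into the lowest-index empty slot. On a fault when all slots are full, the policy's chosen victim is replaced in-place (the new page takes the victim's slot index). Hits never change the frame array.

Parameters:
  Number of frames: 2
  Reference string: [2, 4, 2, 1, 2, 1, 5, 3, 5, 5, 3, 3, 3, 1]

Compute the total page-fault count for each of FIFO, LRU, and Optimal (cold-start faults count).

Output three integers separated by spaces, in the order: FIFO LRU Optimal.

Answer: 7 6 6

Derivation:
--- FIFO ---
  step 0: ref 2 -> FAULT, frames=[2,-] (faults so far: 1)
  step 1: ref 4 -> FAULT, frames=[2,4] (faults so far: 2)
  step 2: ref 2 -> HIT, frames=[2,4] (faults so far: 2)
  step 3: ref 1 -> FAULT, evict 2, frames=[1,4] (faults so far: 3)
  step 4: ref 2 -> FAULT, evict 4, frames=[1,2] (faults so far: 4)
  step 5: ref 1 -> HIT, frames=[1,2] (faults so far: 4)
  step 6: ref 5 -> FAULT, evict 1, frames=[5,2] (faults so far: 5)
  step 7: ref 3 -> FAULT, evict 2, frames=[5,3] (faults so far: 6)
  step 8: ref 5 -> HIT, frames=[5,3] (faults so far: 6)
  step 9: ref 5 -> HIT, frames=[5,3] (faults so far: 6)
  step 10: ref 3 -> HIT, frames=[5,3] (faults so far: 6)
  step 11: ref 3 -> HIT, frames=[5,3] (faults so far: 6)
  step 12: ref 3 -> HIT, frames=[5,3] (faults so far: 6)
  step 13: ref 1 -> FAULT, evict 5, frames=[1,3] (faults so far: 7)
  FIFO total faults: 7
--- LRU ---
  step 0: ref 2 -> FAULT, frames=[2,-] (faults so far: 1)
  step 1: ref 4 -> FAULT, frames=[2,4] (faults so far: 2)
  step 2: ref 2 -> HIT, frames=[2,4] (faults so far: 2)
  step 3: ref 1 -> FAULT, evict 4, frames=[2,1] (faults so far: 3)
  step 4: ref 2 -> HIT, frames=[2,1] (faults so far: 3)
  step 5: ref 1 -> HIT, frames=[2,1] (faults so far: 3)
  step 6: ref 5 -> FAULT, evict 2, frames=[5,1] (faults so far: 4)
  step 7: ref 3 -> FAULT, evict 1, frames=[5,3] (faults so far: 5)
  step 8: ref 5 -> HIT, frames=[5,3] (faults so far: 5)
  step 9: ref 5 -> HIT, frames=[5,3] (faults so far: 5)
  step 10: ref 3 -> HIT, frames=[5,3] (faults so far: 5)
  step 11: ref 3 -> HIT, frames=[5,3] (faults so far: 5)
  step 12: ref 3 -> HIT, frames=[5,3] (faults so far: 5)
  step 13: ref 1 -> FAULT, evict 5, frames=[1,3] (faults so far: 6)
  LRU total faults: 6
--- Optimal ---
  step 0: ref 2 -> FAULT, frames=[2,-] (faults so far: 1)
  step 1: ref 4 -> FAULT, frames=[2,4] (faults so far: 2)
  step 2: ref 2 -> HIT, frames=[2,4] (faults so far: 2)
  step 3: ref 1 -> FAULT, evict 4, frames=[2,1] (faults so far: 3)
  step 4: ref 2 -> HIT, frames=[2,1] (faults so far: 3)
  step 5: ref 1 -> HIT, frames=[2,1] (faults so far: 3)
  step 6: ref 5 -> FAULT, evict 2, frames=[5,1] (faults so far: 4)
  step 7: ref 3 -> FAULT, evict 1, frames=[5,3] (faults so far: 5)
  step 8: ref 5 -> HIT, frames=[5,3] (faults so far: 5)
  step 9: ref 5 -> HIT, frames=[5,3] (faults so far: 5)
  step 10: ref 3 -> HIT, frames=[5,3] (faults so far: 5)
  step 11: ref 3 -> HIT, frames=[5,3] (faults so far: 5)
  step 12: ref 3 -> HIT, frames=[5,3] (faults so far: 5)
  step 13: ref 1 -> FAULT, evict 3, frames=[5,1] (faults so far: 6)
  Optimal total faults: 6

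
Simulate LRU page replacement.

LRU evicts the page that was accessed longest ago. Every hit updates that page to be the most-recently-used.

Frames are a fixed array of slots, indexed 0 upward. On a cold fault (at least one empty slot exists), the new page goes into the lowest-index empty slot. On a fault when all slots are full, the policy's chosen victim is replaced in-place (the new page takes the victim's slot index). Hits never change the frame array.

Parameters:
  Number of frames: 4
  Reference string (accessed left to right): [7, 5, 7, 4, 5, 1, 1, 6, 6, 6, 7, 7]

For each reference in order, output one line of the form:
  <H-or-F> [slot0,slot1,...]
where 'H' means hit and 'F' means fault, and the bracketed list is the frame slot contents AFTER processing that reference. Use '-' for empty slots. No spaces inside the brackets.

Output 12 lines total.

F [7,-,-,-]
F [7,5,-,-]
H [7,5,-,-]
F [7,5,4,-]
H [7,5,4,-]
F [7,5,4,1]
H [7,5,4,1]
F [6,5,4,1]
H [6,5,4,1]
H [6,5,4,1]
F [6,5,7,1]
H [6,5,7,1]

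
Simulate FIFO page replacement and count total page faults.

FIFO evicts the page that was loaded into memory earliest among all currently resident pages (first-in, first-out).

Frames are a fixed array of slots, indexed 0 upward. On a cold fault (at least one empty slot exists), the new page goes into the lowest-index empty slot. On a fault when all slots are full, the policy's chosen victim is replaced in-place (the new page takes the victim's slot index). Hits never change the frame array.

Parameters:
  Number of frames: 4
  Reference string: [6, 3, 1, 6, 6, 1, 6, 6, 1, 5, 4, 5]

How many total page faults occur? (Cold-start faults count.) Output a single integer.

Step 0: ref 6 → FAULT, frames=[6,-,-,-]
Step 1: ref 3 → FAULT, frames=[6,3,-,-]
Step 2: ref 1 → FAULT, frames=[6,3,1,-]
Step 3: ref 6 → HIT, frames=[6,3,1,-]
Step 4: ref 6 → HIT, frames=[6,3,1,-]
Step 5: ref 1 → HIT, frames=[6,3,1,-]
Step 6: ref 6 → HIT, frames=[6,3,1,-]
Step 7: ref 6 → HIT, frames=[6,3,1,-]
Step 8: ref 1 → HIT, frames=[6,3,1,-]
Step 9: ref 5 → FAULT, frames=[6,3,1,5]
Step 10: ref 4 → FAULT (evict 6), frames=[4,3,1,5]
Step 11: ref 5 → HIT, frames=[4,3,1,5]
Total faults: 5

Answer: 5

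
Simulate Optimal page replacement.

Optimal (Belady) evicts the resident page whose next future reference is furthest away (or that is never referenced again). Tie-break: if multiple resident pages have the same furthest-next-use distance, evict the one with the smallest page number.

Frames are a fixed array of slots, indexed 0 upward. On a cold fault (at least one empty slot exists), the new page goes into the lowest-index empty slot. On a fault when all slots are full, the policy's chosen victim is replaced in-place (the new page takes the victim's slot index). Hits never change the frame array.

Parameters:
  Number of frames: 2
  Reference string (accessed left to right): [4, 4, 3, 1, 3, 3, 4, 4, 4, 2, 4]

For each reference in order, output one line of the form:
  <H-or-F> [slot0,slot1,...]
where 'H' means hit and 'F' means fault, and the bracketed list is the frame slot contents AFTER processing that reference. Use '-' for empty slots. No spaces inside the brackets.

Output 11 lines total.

F [4,-]
H [4,-]
F [4,3]
F [1,3]
H [1,3]
H [1,3]
F [4,3]
H [4,3]
H [4,3]
F [4,2]
H [4,2]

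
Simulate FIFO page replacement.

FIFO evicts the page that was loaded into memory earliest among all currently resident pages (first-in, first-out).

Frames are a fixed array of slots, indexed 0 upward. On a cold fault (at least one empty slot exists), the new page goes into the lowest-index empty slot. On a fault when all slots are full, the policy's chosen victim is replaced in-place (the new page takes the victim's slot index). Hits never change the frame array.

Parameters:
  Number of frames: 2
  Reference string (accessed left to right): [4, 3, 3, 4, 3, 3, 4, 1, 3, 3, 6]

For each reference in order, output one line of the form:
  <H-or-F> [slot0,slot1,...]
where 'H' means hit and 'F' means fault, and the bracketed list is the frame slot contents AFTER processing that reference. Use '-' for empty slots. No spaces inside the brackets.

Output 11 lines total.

F [4,-]
F [4,3]
H [4,3]
H [4,3]
H [4,3]
H [4,3]
H [4,3]
F [1,3]
H [1,3]
H [1,3]
F [1,6]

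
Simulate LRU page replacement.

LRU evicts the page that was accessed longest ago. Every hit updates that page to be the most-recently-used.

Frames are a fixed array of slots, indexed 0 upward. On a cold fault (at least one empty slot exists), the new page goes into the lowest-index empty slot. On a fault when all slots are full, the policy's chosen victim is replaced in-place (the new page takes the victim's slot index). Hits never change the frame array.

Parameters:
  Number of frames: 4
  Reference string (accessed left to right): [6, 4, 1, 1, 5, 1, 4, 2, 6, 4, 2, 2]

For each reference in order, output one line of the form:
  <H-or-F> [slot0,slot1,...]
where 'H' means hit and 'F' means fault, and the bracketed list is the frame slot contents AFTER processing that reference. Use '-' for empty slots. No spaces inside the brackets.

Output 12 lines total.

F [6,-,-,-]
F [6,4,-,-]
F [6,4,1,-]
H [6,4,1,-]
F [6,4,1,5]
H [6,4,1,5]
H [6,4,1,5]
F [2,4,1,5]
F [2,4,1,6]
H [2,4,1,6]
H [2,4,1,6]
H [2,4,1,6]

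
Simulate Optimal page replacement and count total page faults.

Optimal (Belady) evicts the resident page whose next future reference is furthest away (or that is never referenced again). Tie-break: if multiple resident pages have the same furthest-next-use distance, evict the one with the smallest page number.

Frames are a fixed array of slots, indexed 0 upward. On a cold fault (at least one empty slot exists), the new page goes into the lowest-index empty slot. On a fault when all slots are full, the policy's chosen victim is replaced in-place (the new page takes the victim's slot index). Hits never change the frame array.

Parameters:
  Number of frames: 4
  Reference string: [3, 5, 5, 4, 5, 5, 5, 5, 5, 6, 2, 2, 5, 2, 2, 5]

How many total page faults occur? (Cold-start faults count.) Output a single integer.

Step 0: ref 3 → FAULT, frames=[3,-,-,-]
Step 1: ref 5 → FAULT, frames=[3,5,-,-]
Step 2: ref 5 → HIT, frames=[3,5,-,-]
Step 3: ref 4 → FAULT, frames=[3,5,4,-]
Step 4: ref 5 → HIT, frames=[3,5,4,-]
Step 5: ref 5 → HIT, frames=[3,5,4,-]
Step 6: ref 5 → HIT, frames=[3,5,4,-]
Step 7: ref 5 → HIT, frames=[3,5,4,-]
Step 8: ref 5 → HIT, frames=[3,5,4,-]
Step 9: ref 6 → FAULT, frames=[3,5,4,6]
Step 10: ref 2 → FAULT (evict 3), frames=[2,5,4,6]
Step 11: ref 2 → HIT, frames=[2,5,4,6]
Step 12: ref 5 → HIT, frames=[2,5,4,6]
Step 13: ref 2 → HIT, frames=[2,5,4,6]
Step 14: ref 2 → HIT, frames=[2,5,4,6]
Step 15: ref 5 → HIT, frames=[2,5,4,6]
Total faults: 5

Answer: 5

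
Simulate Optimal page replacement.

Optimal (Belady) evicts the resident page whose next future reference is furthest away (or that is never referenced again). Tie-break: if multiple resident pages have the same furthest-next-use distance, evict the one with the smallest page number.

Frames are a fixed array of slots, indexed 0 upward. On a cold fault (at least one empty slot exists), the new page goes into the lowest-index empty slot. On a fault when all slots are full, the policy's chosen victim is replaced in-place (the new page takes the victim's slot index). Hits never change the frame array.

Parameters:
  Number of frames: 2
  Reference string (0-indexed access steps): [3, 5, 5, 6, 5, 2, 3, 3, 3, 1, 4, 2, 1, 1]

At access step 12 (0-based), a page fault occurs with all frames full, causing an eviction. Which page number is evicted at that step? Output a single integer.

Answer: 2

Derivation:
Step 0: ref 3 -> FAULT, frames=[3,-]
Step 1: ref 5 -> FAULT, frames=[3,5]
Step 2: ref 5 -> HIT, frames=[3,5]
Step 3: ref 6 -> FAULT, evict 3, frames=[6,5]
Step 4: ref 5 -> HIT, frames=[6,5]
Step 5: ref 2 -> FAULT, evict 5, frames=[6,2]
Step 6: ref 3 -> FAULT, evict 6, frames=[3,2]
Step 7: ref 3 -> HIT, frames=[3,2]
Step 8: ref 3 -> HIT, frames=[3,2]
Step 9: ref 1 -> FAULT, evict 3, frames=[1,2]
Step 10: ref 4 -> FAULT, evict 1, frames=[4,2]
Step 11: ref 2 -> HIT, frames=[4,2]
Step 12: ref 1 -> FAULT, evict 2, frames=[4,1]
At step 12: evicted page 2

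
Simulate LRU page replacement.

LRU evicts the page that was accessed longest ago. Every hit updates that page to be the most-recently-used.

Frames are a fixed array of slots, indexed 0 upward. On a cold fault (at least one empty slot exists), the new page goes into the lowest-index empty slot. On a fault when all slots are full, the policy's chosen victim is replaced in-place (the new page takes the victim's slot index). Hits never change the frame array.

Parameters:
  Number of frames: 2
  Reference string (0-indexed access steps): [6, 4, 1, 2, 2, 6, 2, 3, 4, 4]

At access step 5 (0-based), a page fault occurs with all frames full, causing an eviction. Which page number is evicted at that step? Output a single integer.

Step 0: ref 6 -> FAULT, frames=[6,-]
Step 1: ref 4 -> FAULT, frames=[6,4]
Step 2: ref 1 -> FAULT, evict 6, frames=[1,4]
Step 3: ref 2 -> FAULT, evict 4, frames=[1,2]
Step 4: ref 2 -> HIT, frames=[1,2]
Step 5: ref 6 -> FAULT, evict 1, frames=[6,2]
At step 5: evicted page 1

Answer: 1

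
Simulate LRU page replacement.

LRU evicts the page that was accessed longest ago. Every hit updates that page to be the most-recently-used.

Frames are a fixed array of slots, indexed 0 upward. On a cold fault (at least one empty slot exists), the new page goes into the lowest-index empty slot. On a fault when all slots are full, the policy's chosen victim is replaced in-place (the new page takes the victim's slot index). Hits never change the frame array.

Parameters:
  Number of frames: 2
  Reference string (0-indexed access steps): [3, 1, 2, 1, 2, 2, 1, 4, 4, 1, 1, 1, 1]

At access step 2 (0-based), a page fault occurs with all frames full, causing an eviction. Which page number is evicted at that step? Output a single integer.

Answer: 3

Derivation:
Step 0: ref 3 -> FAULT, frames=[3,-]
Step 1: ref 1 -> FAULT, frames=[3,1]
Step 2: ref 2 -> FAULT, evict 3, frames=[2,1]
At step 2: evicted page 3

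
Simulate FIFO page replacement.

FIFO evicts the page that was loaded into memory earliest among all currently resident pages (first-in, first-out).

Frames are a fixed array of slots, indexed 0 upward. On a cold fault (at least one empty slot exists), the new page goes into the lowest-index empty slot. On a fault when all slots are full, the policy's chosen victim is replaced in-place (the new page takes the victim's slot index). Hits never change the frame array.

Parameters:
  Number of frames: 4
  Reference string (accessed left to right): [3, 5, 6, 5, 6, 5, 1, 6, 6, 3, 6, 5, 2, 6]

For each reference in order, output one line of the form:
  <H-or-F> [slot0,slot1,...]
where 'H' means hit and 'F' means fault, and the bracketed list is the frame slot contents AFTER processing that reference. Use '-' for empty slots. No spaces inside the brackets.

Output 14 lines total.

F [3,-,-,-]
F [3,5,-,-]
F [3,5,6,-]
H [3,5,6,-]
H [3,5,6,-]
H [3,5,6,-]
F [3,5,6,1]
H [3,5,6,1]
H [3,5,6,1]
H [3,5,6,1]
H [3,5,6,1]
H [3,5,6,1]
F [2,5,6,1]
H [2,5,6,1]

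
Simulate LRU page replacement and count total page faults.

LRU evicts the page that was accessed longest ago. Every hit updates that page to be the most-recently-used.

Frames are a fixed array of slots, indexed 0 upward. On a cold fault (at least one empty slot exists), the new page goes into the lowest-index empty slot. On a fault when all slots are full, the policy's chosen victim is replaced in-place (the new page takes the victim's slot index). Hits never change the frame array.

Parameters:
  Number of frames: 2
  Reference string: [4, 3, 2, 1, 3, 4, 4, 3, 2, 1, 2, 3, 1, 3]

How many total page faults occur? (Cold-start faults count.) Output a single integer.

Step 0: ref 4 → FAULT, frames=[4,-]
Step 1: ref 3 → FAULT, frames=[4,3]
Step 2: ref 2 → FAULT (evict 4), frames=[2,3]
Step 3: ref 1 → FAULT (evict 3), frames=[2,1]
Step 4: ref 3 → FAULT (evict 2), frames=[3,1]
Step 5: ref 4 → FAULT (evict 1), frames=[3,4]
Step 6: ref 4 → HIT, frames=[3,4]
Step 7: ref 3 → HIT, frames=[3,4]
Step 8: ref 2 → FAULT (evict 4), frames=[3,2]
Step 9: ref 1 → FAULT (evict 3), frames=[1,2]
Step 10: ref 2 → HIT, frames=[1,2]
Step 11: ref 3 → FAULT (evict 1), frames=[3,2]
Step 12: ref 1 → FAULT (evict 2), frames=[3,1]
Step 13: ref 3 → HIT, frames=[3,1]
Total faults: 10

Answer: 10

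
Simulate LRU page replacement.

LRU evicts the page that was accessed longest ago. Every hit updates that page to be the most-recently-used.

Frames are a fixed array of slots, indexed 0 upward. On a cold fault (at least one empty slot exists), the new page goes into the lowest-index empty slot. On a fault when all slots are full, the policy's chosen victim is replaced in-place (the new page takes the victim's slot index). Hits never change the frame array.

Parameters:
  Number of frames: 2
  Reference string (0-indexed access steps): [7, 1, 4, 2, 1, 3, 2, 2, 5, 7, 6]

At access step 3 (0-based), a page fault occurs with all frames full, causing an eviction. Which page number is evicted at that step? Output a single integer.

Answer: 1

Derivation:
Step 0: ref 7 -> FAULT, frames=[7,-]
Step 1: ref 1 -> FAULT, frames=[7,1]
Step 2: ref 4 -> FAULT, evict 7, frames=[4,1]
Step 3: ref 2 -> FAULT, evict 1, frames=[4,2]
At step 3: evicted page 1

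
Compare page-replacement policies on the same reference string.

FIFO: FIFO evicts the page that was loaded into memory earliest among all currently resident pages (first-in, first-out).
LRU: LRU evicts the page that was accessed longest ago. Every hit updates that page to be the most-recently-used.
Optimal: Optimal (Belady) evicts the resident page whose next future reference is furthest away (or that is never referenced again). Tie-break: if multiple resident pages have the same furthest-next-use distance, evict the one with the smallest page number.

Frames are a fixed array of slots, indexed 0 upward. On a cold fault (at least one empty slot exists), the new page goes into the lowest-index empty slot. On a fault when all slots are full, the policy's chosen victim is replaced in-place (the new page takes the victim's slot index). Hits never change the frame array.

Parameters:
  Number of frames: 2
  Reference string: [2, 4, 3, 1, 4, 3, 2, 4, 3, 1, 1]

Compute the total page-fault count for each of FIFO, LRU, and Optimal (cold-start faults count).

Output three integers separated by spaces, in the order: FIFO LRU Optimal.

Answer: 10 10 8

Derivation:
--- FIFO ---
  step 0: ref 2 -> FAULT, frames=[2,-] (faults so far: 1)
  step 1: ref 4 -> FAULT, frames=[2,4] (faults so far: 2)
  step 2: ref 3 -> FAULT, evict 2, frames=[3,4] (faults so far: 3)
  step 3: ref 1 -> FAULT, evict 4, frames=[3,1] (faults so far: 4)
  step 4: ref 4 -> FAULT, evict 3, frames=[4,1] (faults so far: 5)
  step 5: ref 3 -> FAULT, evict 1, frames=[4,3] (faults so far: 6)
  step 6: ref 2 -> FAULT, evict 4, frames=[2,3] (faults so far: 7)
  step 7: ref 4 -> FAULT, evict 3, frames=[2,4] (faults so far: 8)
  step 8: ref 3 -> FAULT, evict 2, frames=[3,4] (faults so far: 9)
  step 9: ref 1 -> FAULT, evict 4, frames=[3,1] (faults so far: 10)
  step 10: ref 1 -> HIT, frames=[3,1] (faults so far: 10)
  FIFO total faults: 10
--- LRU ---
  step 0: ref 2 -> FAULT, frames=[2,-] (faults so far: 1)
  step 1: ref 4 -> FAULT, frames=[2,4] (faults so far: 2)
  step 2: ref 3 -> FAULT, evict 2, frames=[3,4] (faults so far: 3)
  step 3: ref 1 -> FAULT, evict 4, frames=[3,1] (faults so far: 4)
  step 4: ref 4 -> FAULT, evict 3, frames=[4,1] (faults so far: 5)
  step 5: ref 3 -> FAULT, evict 1, frames=[4,3] (faults so far: 6)
  step 6: ref 2 -> FAULT, evict 4, frames=[2,3] (faults so far: 7)
  step 7: ref 4 -> FAULT, evict 3, frames=[2,4] (faults so far: 8)
  step 8: ref 3 -> FAULT, evict 2, frames=[3,4] (faults so far: 9)
  step 9: ref 1 -> FAULT, evict 4, frames=[3,1] (faults so far: 10)
  step 10: ref 1 -> HIT, frames=[3,1] (faults so far: 10)
  LRU total faults: 10
--- Optimal ---
  step 0: ref 2 -> FAULT, frames=[2,-] (faults so far: 1)
  step 1: ref 4 -> FAULT, frames=[2,4] (faults so far: 2)
  step 2: ref 3 -> FAULT, evict 2, frames=[3,4] (faults so far: 3)
  step 3: ref 1 -> FAULT, evict 3, frames=[1,4] (faults so far: 4)
  step 4: ref 4 -> HIT, frames=[1,4] (faults so far: 4)
  step 5: ref 3 -> FAULT, evict 1, frames=[3,4] (faults so far: 5)
  step 6: ref 2 -> FAULT, evict 3, frames=[2,4] (faults so far: 6)
  step 7: ref 4 -> HIT, frames=[2,4] (faults so far: 6)
  step 8: ref 3 -> FAULT, evict 2, frames=[3,4] (faults so far: 7)
  step 9: ref 1 -> FAULT, evict 3, frames=[1,4] (faults so far: 8)
  step 10: ref 1 -> HIT, frames=[1,4] (faults so far: 8)
  Optimal total faults: 8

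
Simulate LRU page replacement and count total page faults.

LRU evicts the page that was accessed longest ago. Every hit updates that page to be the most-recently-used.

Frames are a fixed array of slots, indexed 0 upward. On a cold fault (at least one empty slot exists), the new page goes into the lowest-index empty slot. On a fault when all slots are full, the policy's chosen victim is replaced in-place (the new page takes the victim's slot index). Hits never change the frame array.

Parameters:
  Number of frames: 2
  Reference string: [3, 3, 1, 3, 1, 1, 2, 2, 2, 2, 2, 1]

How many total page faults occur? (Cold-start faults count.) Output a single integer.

Step 0: ref 3 → FAULT, frames=[3,-]
Step 1: ref 3 → HIT, frames=[3,-]
Step 2: ref 1 → FAULT, frames=[3,1]
Step 3: ref 3 → HIT, frames=[3,1]
Step 4: ref 1 → HIT, frames=[3,1]
Step 5: ref 1 → HIT, frames=[3,1]
Step 6: ref 2 → FAULT (evict 3), frames=[2,1]
Step 7: ref 2 → HIT, frames=[2,1]
Step 8: ref 2 → HIT, frames=[2,1]
Step 9: ref 2 → HIT, frames=[2,1]
Step 10: ref 2 → HIT, frames=[2,1]
Step 11: ref 1 → HIT, frames=[2,1]
Total faults: 3

Answer: 3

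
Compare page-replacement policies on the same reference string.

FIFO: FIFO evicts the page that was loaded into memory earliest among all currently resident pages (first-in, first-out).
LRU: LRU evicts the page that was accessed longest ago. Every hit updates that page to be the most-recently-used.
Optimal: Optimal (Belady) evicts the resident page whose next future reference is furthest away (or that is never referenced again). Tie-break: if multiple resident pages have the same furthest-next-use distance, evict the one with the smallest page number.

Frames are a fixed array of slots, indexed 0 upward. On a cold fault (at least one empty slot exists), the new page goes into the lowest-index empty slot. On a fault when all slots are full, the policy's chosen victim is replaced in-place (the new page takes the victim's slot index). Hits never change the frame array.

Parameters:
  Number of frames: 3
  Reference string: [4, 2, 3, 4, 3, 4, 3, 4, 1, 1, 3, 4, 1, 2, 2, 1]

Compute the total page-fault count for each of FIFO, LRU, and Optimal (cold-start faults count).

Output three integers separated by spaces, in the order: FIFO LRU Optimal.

Answer: 6 5 5

Derivation:
--- FIFO ---
  step 0: ref 4 -> FAULT, frames=[4,-,-] (faults so far: 1)
  step 1: ref 2 -> FAULT, frames=[4,2,-] (faults so far: 2)
  step 2: ref 3 -> FAULT, frames=[4,2,3] (faults so far: 3)
  step 3: ref 4 -> HIT, frames=[4,2,3] (faults so far: 3)
  step 4: ref 3 -> HIT, frames=[4,2,3] (faults so far: 3)
  step 5: ref 4 -> HIT, frames=[4,2,3] (faults so far: 3)
  step 6: ref 3 -> HIT, frames=[4,2,3] (faults so far: 3)
  step 7: ref 4 -> HIT, frames=[4,2,3] (faults so far: 3)
  step 8: ref 1 -> FAULT, evict 4, frames=[1,2,3] (faults so far: 4)
  step 9: ref 1 -> HIT, frames=[1,2,3] (faults so far: 4)
  step 10: ref 3 -> HIT, frames=[1,2,3] (faults so far: 4)
  step 11: ref 4 -> FAULT, evict 2, frames=[1,4,3] (faults so far: 5)
  step 12: ref 1 -> HIT, frames=[1,4,3] (faults so far: 5)
  step 13: ref 2 -> FAULT, evict 3, frames=[1,4,2] (faults so far: 6)
  step 14: ref 2 -> HIT, frames=[1,4,2] (faults so far: 6)
  step 15: ref 1 -> HIT, frames=[1,4,2] (faults so far: 6)
  FIFO total faults: 6
--- LRU ---
  step 0: ref 4 -> FAULT, frames=[4,-,-] (faults so far: 1)
  step 1: ref 2 -> FAULT, frames=[4,2,-] (faults so far: 2)
  step 2: ref 3 -> FAULT, frames=[4,2,3] (faults so far: 3)
  step 3: ref 4 -> HIT, frames=[4,2,3] (faults so far: 3)
  step 4: ref 3 -> HIT, frames=[4,2,3] (faults so far: 3)
  step 5: ref 4 -> HIT, frames=[4,2,3] (faults so far: 3)
  step 6: ref 3 -> HIT, frames=[4,2,3] (faults so far: 3)
  step 7: ref 4 -> HIT, frames=[4,2,3] (faults so far: 3)
  step 8: ref 1 -> FAULT, evict 2, frames=[4,1,3] (faults so far: 4)
  step 9: ref 1 -> HIT, frames=[4,1,3] (faults so far: 4)
  step 10: ref 3 -> HIT, frames=[4,1,3] (faults so far: 4)
  step 11: ref 4 -> HIT, frames=[4,1,3] (faults so far: 4)
  step 12: ref 1 -> HIT, frames=[4,1,3] (faults so far: 4)
  step 13: ref 2 -> FAULT, evict 3, frames=[4,1,2] (faults so far: 5)
  step 14: ref 2 -> HIT, frames=[4,1,2] (faults so far: 5)
  step 15: ref 1 -> HIT, frames=[4,1,2] (faults so far: 5)
  LRU total faults: 5
--- Optimal ---
  step 0: ref 4 -> FAULT, frames=[4,-,-] (faults so far: 1)
  step 1: ref 2 -> FAULT, frames=[4,2,-] (faults so far: 2)
  step 2: ref 3 -> FAULT, frames=[4,2,3] (faults so far: 3)
  step 3: ref 4 -> HIT, frames=[4,2,3] (faults so far: 3)
  step 4: ref 3 -> HIT, frames=[4,2,3] (faults so far: 3)
  step 5: ref 4 -> HIT, frames=[4,2,3] (faults so far: 3)
  step 6: ref 3 -> HIT, frames=[4,2,3] (faults so far: 3)
  step 7: ref 4 -> HIT, frames=[4,2,3] (faults so far: 3)
  step 8: ref 1 -> FAULT, evict 2, frames=[4,1,3] (faults so far: 4)
  step 9: ref 1 -> HIT, frames=[4,1,3] (faults so far: 4)
  step 10: ref 3 -> HIT, frames=[4,1,3] (faults so far: 4)
  step 11: ref 4 -> HIT, frames=[4,1,3] (faults so far: 4)
  step 12: ref 1 -> HIT, frames=[4,1,3] (faults so far: 4)
  step 13: ref 2 -> FAULT, evict 3, frames=[4,1,2] (faults so far: 5)
  step 14: ref 2 -> HIT, frames=[4,1,2] (faults so far: 5)
  step 15: ref 1 -> HIT, frames=[4,1,2] (faults so far: 5)
  Optimal total faults: 5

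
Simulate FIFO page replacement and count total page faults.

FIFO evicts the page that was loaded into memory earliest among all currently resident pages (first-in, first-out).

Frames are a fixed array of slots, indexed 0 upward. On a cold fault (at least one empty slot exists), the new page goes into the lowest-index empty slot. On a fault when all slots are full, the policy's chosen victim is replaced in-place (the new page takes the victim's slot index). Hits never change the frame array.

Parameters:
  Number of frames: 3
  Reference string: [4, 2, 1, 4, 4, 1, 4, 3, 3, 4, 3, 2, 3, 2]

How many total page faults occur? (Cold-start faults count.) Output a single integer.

Answer: 6

Derivation:
Step 0: ref 4 → FAULT, frames=[4,-,-]
Step 1: ref 2 → FAULT, frames=[4,2,-]
Step 2: ref 1 → FAULT, frames=[4,2,1]
Step 3: ref 4 → HIT, frames=[4,2,1]
Step 4: ref 4 → HIT, frames=[4,2,1]
Step 5: ref 1 → HIT, frames=[4,2,1]
Step 6: ref 4 → HIT, frames=[4,2,1]
Step 7: ref 3 → FAULT (evict 4), frames=[3,2,1]
Step 8: ref 3 → HIT, frames=[3,2,1]
Step 9: ref 4 → FAULT (evict 2), frames=[3,4,1]
Step 10: ref 3 → HIT, frames=[3,4,1]
Step 11: ref 2 → FAULT (evict 1), frames=[3,4,2]
Step 12: ref 3 → HIT, frames=[3,4,2]
Step 13: ref 2 → HIT, frames=[3,4,2]
Total faults: 6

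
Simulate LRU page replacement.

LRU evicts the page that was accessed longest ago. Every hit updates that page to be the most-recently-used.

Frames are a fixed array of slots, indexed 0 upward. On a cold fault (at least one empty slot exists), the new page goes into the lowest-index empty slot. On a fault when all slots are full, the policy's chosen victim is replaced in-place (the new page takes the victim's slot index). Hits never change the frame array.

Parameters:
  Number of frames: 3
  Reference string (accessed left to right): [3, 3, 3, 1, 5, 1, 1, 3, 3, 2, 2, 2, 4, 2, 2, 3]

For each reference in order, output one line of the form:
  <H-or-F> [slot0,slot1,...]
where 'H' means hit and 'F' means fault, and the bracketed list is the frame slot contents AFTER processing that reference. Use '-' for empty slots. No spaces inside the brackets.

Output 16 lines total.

F [3,-,-]
H [3,-,-]
H [3,-,-]
F [3,1,-]
F [3,1,5]
H [3,1,5]
H [3,1,5]
H [3,1,5]
H [3,1,5]
F [3,1,2]
H [3,1,2]
H [3,1,2]
F [3,4,2]
H [3,4,2]
H [3,4,2]
H [3,4,2]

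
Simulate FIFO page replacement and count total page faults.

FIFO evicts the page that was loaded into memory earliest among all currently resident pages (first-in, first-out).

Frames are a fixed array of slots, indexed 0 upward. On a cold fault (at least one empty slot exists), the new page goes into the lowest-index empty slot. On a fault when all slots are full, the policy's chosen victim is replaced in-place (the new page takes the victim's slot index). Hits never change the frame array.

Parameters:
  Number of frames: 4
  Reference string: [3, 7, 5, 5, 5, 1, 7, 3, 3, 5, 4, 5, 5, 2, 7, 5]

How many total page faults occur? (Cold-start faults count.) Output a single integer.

Step 0: ref 3 → FAULT, frames=[3,-,-,-]
Step 1: ref 7 → FAULT, frames=[3,7,-,-]
Step 2: ref 5 → FAULT, frames=[3,7,5,-]
Step 3: ref 5 → HIT, frames=[3,7,5,-]
Step 4: ref 5 → HIT, frames=[3,7,5,-]
Step 5: ref 1 → FAULT, frames=[3,7,5,1]
Step 6: ref 7 → HIT, frames=[3,7,5,1]
Step 7: ref 3 → HIT, frames=[3,7,5,1]
Step 8: ref 3 → HIT, frames=[3,7,5,1]
Step 9: ref 5 → HIT, frames=[3,7,5,1]
Step 10: ref 4 → FAULT (evict 3), frames=[4,7,5,1]
Step 11: ref 5 → HIT, frames=[4,7,5,1]
Step 12: ref 5 → HIT, frames=[4,7,5,1]
Step 13: ref 2 → FAULT (evict 7), frames=[4,2,5,1]
Step 14: ref 7 → FAULT (evict 5), frames=[4,2,7,1]
Step 15: ref 5 → FAULT (evict 1), frames=[4,2,7,5]
Total faults: 8

Answer: 8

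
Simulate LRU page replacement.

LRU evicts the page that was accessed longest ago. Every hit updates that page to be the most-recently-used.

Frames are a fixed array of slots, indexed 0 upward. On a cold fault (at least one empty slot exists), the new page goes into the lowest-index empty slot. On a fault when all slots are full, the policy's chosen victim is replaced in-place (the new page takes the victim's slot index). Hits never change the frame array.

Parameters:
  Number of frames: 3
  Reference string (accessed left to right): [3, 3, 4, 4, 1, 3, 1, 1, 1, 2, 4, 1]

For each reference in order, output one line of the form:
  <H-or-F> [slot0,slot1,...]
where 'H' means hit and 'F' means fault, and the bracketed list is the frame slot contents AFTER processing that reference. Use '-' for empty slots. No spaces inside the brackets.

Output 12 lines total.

F [3,-,-]
H [3,-,-]
F [3,4,-]
H [3,4,-]
F [3,4,1]
H [3,4,1]
H [3,4,1]
H [3,4,1]
H [3,4,1]
F [3,2,1]
F [4,2,1]
H [4,2,1]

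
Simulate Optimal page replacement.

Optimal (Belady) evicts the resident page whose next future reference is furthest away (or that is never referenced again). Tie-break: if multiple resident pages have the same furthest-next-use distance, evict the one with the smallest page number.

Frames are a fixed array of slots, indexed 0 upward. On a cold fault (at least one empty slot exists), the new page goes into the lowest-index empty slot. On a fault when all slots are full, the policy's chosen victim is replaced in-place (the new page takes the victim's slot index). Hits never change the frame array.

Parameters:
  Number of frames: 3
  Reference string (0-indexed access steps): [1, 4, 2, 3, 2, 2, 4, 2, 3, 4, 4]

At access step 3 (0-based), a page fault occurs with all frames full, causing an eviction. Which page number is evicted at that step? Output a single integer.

Step 0: ref 1 -> FAULT, frames=[1,-,-]
Step 1: ref 4 -> FAULT, frames=[1,4,-]
Step 2: ref 2 -> FAULT, frames=[1,4,2]
Step 3: ref 3 -> FAULT, evict 1, frames=[3,4,2]
At step 3: evicted page 1

Answer: 1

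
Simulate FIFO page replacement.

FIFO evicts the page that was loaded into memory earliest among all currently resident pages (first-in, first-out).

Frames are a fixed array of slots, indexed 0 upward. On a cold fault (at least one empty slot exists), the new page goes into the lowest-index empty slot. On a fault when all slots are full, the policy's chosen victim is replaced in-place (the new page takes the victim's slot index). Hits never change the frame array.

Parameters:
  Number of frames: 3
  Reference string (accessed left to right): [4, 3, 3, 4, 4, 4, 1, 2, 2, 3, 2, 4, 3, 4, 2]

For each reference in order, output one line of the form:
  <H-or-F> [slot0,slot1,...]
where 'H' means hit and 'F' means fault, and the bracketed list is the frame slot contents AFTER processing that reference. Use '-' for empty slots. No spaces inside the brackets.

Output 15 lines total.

F [4,-,-]
F [4,3,-]
H [4,3,-]
H [4,3,-]
H [4,3,-]
H [4,3,-]
F [4,3,1]
F [2,3,1]
H [2,3,1]
H [2,3,1]
H [2,3,1]
F [2,4,1]
F [2,4,3]
H [2,4,3]
H [2,4,3]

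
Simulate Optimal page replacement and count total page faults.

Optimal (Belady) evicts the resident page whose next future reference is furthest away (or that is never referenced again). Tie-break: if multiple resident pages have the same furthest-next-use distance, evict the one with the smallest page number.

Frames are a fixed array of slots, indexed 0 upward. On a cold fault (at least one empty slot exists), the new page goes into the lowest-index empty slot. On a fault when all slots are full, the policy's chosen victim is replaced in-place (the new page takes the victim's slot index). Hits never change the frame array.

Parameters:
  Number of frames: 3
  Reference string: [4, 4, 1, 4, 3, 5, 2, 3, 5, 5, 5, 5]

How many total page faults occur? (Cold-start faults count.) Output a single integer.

Answer: 5

Derivation:
Step 0: ref 4 → FAULT, frames=[4,-,-]
Step 1: ref 4 → HIT, frames=[4,-,-]
Step 2: ref 1 → FAULT, frames=[4,1,-]
Step 3: ref 4 → HIT, frames=[4,1,-]
Step 4: ref 3 → FAULT, frames=[4,1,3]
Step 5: ref 5 → FAULT (evict 1), frames=[4,5,3]
Step 6: ref 2 → FAULT (evict 4), frames=[2,5,3]
Step 7: ref 3 → HIT, frames=[2,5,3]
Step 8: ref 5 → HIT, frames=[2,5,3]
Step 9: ref 5 → HIT, frames=[2,5,3]
Step 10: ref 5 → HIT, frames=[2,5,3]
Step 11: ref 5 → HIT, frames=[2,5,3]
Total faults: 5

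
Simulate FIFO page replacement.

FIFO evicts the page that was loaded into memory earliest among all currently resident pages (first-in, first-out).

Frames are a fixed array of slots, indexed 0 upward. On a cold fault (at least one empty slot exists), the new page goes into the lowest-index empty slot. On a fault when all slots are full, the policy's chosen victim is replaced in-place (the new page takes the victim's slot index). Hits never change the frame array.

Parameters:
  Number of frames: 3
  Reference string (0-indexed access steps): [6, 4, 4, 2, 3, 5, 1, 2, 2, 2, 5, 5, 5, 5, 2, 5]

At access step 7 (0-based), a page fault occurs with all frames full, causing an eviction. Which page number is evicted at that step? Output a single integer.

Answer: 3

Derivation:
Step 0: ref 6 -> FAULT, frames=[6,-,-]
Step 1: ref 4 -> FAULT, frames=[6,4,-]
Step 2: ref 4 -> HIT, frames=[6,4,-]
Step 3: ref 2 -> FAULT, frames=[6,4,2]
Step 4: ref 3 -> FAULT, evict 6, frames=[3,4,2]
Step 5: ref 5 -> FAULT, evict 4, frames=[3,5,2]
Step 6: ref 1 -> FAULT, evict 2, frames=[3,5,1]
Step 7: ref 2 -> FAULT, evict 3, frames=[2,5,1]
At step 7: evicted page 3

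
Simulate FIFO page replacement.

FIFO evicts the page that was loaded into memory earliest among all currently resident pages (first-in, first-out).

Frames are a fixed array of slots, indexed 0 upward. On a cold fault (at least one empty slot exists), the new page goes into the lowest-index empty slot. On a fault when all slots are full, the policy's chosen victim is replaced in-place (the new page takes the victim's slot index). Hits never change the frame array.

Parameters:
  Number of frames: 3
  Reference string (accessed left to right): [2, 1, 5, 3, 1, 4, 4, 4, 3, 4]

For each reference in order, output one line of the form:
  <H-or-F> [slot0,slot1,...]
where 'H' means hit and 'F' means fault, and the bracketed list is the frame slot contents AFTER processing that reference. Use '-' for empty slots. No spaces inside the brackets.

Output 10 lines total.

F [2,-,-]
F [2,1,-]
F [2,1,5]
F [3,1,5]
H [3,1,5]
F [3,4,5]
H [3,4,5]
H [3,4,5]
H [3,4,5]
H [3,4,5]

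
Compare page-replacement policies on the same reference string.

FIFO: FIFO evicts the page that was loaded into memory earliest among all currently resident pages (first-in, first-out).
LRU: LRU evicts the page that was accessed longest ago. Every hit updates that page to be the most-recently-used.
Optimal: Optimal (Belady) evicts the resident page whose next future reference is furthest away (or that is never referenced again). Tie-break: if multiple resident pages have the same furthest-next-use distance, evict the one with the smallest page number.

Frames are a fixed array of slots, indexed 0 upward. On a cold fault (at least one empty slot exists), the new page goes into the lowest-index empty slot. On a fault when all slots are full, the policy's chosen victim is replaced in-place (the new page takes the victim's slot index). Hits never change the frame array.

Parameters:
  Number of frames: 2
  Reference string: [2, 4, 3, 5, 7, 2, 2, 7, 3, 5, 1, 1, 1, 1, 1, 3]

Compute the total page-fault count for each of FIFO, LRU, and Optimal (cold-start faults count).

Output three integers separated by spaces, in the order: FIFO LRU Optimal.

--- FIFO ---
  step 0: ref 2 -> FAULT, frames=[2,-] (faults so far: 1)
  step 1: ref 4 -> FAULT, frames=[2,4] (faults so far: 2)
  step 2: ref 3 -> FAULT, evict 2, frames=[3,4] (faults so far: 3)
  step 3: ref 5 -> FAULT, evict 4, frames=[3,5] (faults so far: 4)
  step 4: ref 7 -> FAULT, evict 3, frames=[7,5] (faults so far: 5)
  step 5: ref 2 -> FAULT, evict 5, frames=[7,2] (faults so far: 6)
  step 6: ref 2 -> HIT, frames=[7,2] (faults so far: 6)
  step 7: ref 7 -> HIT, frames=[7,2] (faults so far: 6)
  step 8: ref 3 -> FAULT, evict 7, frames=[3,2] (faults so far: 7)
  step 9: ref 5 -> FAULT, evict 2, frames=[3,5] (faults so far: 8)
  step 10: ref 1 -> FAULT, evict 3, frames=[1,5] (faults so far: 9)
  step 11: ref 1 -> HIT, frames=[1,5] (faults so far: 9)
  step 12: ref 1 -> HIT, frames=[1,5] (faults so far: 9)
  step 13: ref 1 -> HIT, frames=[1,5] (faults so far: 9)
  step 14: ref 1 -> HIT, frames=[1,5] (faults so far: 9)
  step 15: ref 3 -> FAULT, evict 5, frames=[1,3] (faults so far: 10)
  FIFO total faults: 10
--- LRU ---
  step 0: ref 2 -> FAULT, frames=[2,-] (faults so far: 1)
  step 1: ref 4 -> FAULT, frames=[2,4] (faults so far: 2)
  step 2: ref 3 -> FAULT, evict 2, frames=[3,4] (faults so far: 3)
  step 3: ref 5 -> FAULT, evict 4, frames=[3,5] (faults so far: 4)
  step 4: ref 7 -> FAULT, evict 3, frames=[7,5] (faults so far: 5)
  step 5: ref 2 -> FAULT, evict 5, frames=[7,2] (faults so far: 6)
  step 6: ref 2 -> HIT, frames=[7,2] (faults so far: 6)
  step 7: ref 7 -> HIT, frames=[7,2] (faults so far: 6)
  step 8: ref 3 -> FAULT, evict 2, frames=[7,3] (faults so far: 7)
  step 9: ref 5 -> FAULT, evict 7, frames=[5,3] (faults so far: 8)
  step 10: ref 1 -> FAULT, evict 3, frames=[5,1] (faults so far: 9)
  step 11: ref 1 -> HIT, frames=[5,1] (faults so far: 9)
  step 12: ref 1 -> HIT, frames=[5,1] (faults so far: 9)
  step 13: ref 1 -> HIT, frames=[5,1] (faults so far: 9)
  step 14: ref 1 -> HIT, frames=[5,1] (faults so far: 9)
  step 15: ref 3 -> FAULT, evict 5, frames=[3,1] (faults so far: 10)
  LRU total faults: 10
--- Optimal ---
  step 0: ref 2 -> FAULT, frames=[2,-] (faults so far: 1)
  step 1: ref 4 -> FAULT, frames=[2,4] (faults so far: 2)
  step 2: ref 3 -> FAULT, evict 4, frames=[2,3] (faults so far: 3)
  step 3: ref 5 -> FAULT, evict 3, frames=[2,5] (faults so far: 4)
  step 4: ref 7 -> FAULT, evict 5, frames=[2,7] (faults so far: 5)
  step 5: ref 2 -> HIT, frames=[2,7] (faults so far: 5)
  step 6: ref 2 -> HIT, frames=[2,7] (faults so far: 5)
  step 7: ref 7 -> HIT, frames=[2,7] (faults so far: 5)
  step 8: ref 3 -> FAULT, evict 2, frames=[3,7] (faults so far: 6)
  step 9: ref 5 -> FAULT, evict 7, frames=[3,5] (faults so far: 7)
  step 10: ref 1 -> FAULT, evict 5, frames=[3,1] (faults so far: 8)
  step 11: ref 1 -> HIT, frames=[3,1] (faults so far: 8)
  step 12: ref 1 -> HIT, frames=[3,1] (faults so far: 8)
  step 13: ref 1 -> HIT, frames=[3,1] (faults so far: 8)
  step 14: ref 1 -> HIT, frames=[3,1] (faults so far: 8)
  step 15: ref 3 -> HIT, frames=[3,1] (faults so far: 8)
  Optimal total faults: 8

Answer: 10 10 8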